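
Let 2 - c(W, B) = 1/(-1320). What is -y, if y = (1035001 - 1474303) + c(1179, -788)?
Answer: 579875999/1320 ≈ 4.3930e+5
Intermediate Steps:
c(W, B) = 2641/1320 (c(W, B) = 2 - 1/(-1320) = 2 - 1*(-1/1320) = 2 + 1/1320 = 2641/1320)
y = -579875999/1320 (y = (1035001 - 1474303) + 2641/1320 = -439302 + 2641/1320 = -579875999/1320 ≈ -4.3930e+5)
-y = -1*(-579875999/1320) = 579875999/1320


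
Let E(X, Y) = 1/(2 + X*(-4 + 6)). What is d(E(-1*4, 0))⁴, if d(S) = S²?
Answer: 1/1679616 ≈ 5.9537e-7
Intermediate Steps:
E(X, Y) = 1/(2 + 2*X) (E(X, Y) = 1/(2 + X*2) = 1/(2 + 2*X))
d(E(-1*4, 0))⁴ = ((1/(2*(1 - 1*4)))²)⁴ = ((1/(2*(1 - 4)))²)⁴ = (((½)/(-3))²)⁴ = (((½)*(-⅓))²)⁴ = ((-⅙)²)⁴ = (1/36)⁴ = 1/1679616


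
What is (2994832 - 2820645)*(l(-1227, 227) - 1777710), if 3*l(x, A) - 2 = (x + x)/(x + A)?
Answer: -464480569740551/1500 ≈ -3.0965e+11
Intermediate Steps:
l(x, A) = 2/3 + 2*x/(3*(A + x)) (l(x, A) = 2/3 + ((x + x)/(x + A))/3 = 2/3 + ((2*x)/(A + x))/3 = 2/3 + (2*x/(A + x))/3 = 2/3 + 2*x/(3*(A + x)))
(2994832 - 2820645)*(l(-1227, 227) - 1777710) = (2994832 - 2820645)*(2*(227 + 2*(-1227))/(3*(227 - 1227)) - 1777710) = 174187*((2/3)*(227 - 2454)/(-1000) - 1777710) = 174187*((2/3)*(-1/1000)*(-2227) - 1777710) = 174187*(2227/1500 - 1777710) = 174187*(-2666562773/1500) = -464480569740551/1500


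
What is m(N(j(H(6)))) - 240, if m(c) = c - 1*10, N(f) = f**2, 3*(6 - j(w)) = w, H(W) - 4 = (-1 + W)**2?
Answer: -2129/9 ≈ -236.56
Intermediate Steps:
H(W) = 4 + (-1 + W)**2
j(w) = 6 - w/3
m(c) = -10 + c (m(c) = c - 10 = -10 + c)
m(N(j(H(6)))) - 240 = (-10 + (6 - (4 + (-1 + 6)**2)/3)**2) - 240 = (-10 + (6 - (4 + 5**2)/3)**2) - 240 = (-10 + (6 - (4 + 25)/3)**2) - 240 = (-10 + (6 - 1/3*29)**2) - 240 = (-10 + (6 - 29/3)**2) - 240 = (-10 + (-11/3)**2) - 240 = (-10 + 121/9) - 240 = 31/9 - 240 = -2129/9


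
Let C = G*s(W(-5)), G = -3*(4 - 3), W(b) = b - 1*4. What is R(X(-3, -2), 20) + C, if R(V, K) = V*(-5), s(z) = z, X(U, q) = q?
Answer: 37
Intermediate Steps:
W(b) = -4 + b (W(b) = b - 4 = -4 + b)
R(V, K) = -5*V
G = -3 (G = -3*1 = -3)
C = 27 (C = -3*(-4 - 5) = -3*(-9) = 27)
R(X(-3, -2), 20) + C = -5*(-2) + 27 = 10 + 27 = 37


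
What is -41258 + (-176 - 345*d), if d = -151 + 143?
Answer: -38674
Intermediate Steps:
d = -8
-41258 + (-176 - 345*d) = -41258 + (-176 - 345*(-8)) = -41258 + (-176 + 2760) = -41258 + 2584 = -38674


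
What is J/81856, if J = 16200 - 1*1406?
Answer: 7397/40928 ≈ 0.18073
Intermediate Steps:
J = 14794 (J = 16200 - 1406 = 14794)
J/81856 = 14794/81856 = 14794*(1/81856) = 7397/40928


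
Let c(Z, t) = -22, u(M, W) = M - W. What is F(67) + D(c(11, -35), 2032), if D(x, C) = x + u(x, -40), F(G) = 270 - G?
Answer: 199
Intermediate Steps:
D(x, C) = 40 + 2*x (D(x, C) = x + (x - 1*(-40)) = x + (x + 40) = x + (40 + x) = 40 + 2*x)
F(67) + D(c(11, -35), 2032) = (270 - 1*67) + (40 + 2*(-22)) = (270 - 67) + (40 - 44) = 203 - 4 = 199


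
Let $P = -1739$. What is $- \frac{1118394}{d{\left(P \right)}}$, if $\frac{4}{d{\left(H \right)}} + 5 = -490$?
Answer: $\frac{276802515}{2} \approx 1.384 \cdot 10^{8}$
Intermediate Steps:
$d{\left(H \right)} = - \frac{4}{495}$ ($d{\left(H \right)} = \frac{4}{-5 - 490} = \frac{4}{-495} = 4 \left(- \frac{1}{495}\right) = - \frac{4}{495}$)
$- \frac{1118394}{d{\left(P \right)}} = - \frac{1118394}{- \frac{4}{495}} = \left(-1118394\right) \left(- \frac{495}{4}\right) = \frac{276802515}{2}$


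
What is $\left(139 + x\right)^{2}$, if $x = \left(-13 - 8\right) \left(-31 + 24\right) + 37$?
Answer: $104329$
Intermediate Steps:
$x = 184$ ($x = \left(-21\right) \left(-7\right) + 37 = 147 + 37 = 184$)
$\left(139 + x\right)^{2} = \left(139 + 184\right)^{2} = 323^{2} = 104329$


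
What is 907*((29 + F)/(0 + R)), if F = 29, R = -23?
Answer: -52606/23 ≈ -2287.2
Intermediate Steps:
907*((29 + F)/(0 + R)) = 907*((29 + 29)/(0 - 23)) = 907*(58/(-23)) = 907*(58*(-1/23)) = 907*(-58/23) = -52606/23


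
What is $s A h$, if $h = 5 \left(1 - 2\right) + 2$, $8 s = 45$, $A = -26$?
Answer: $\frac{1755}{4} \approx 438.75$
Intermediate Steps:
$s = \frac{45}{8}$ ($s = \frac{1}{8} \cdot 45 = \frac{45}{8} \approx 5.625$)
$h = -3$ ($h = 5 \left(1 - 2\right) + 2 = 5 \left(-1\right) + 2 = -5 + 2 = -3$)
$s A h = \frac{45}{8} \left(-26\right) \left(-3\right) = \left(- \frac{585}{4}\right) \left(-3\right) = \frac{1755}{4}$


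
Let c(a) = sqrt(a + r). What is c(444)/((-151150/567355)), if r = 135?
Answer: -113471*sqrt(579)/30230 ≈ -90.320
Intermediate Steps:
c(a) = sqrt(135 + a) (c(a) = sqrt(a + 135) = sqrt(135 + a))
c(444)/((-151150/567355)) = sqrt(135 + 444)/((-151150/567355)) = sqrt(579)/((-151150*1/567355)) = sqrt(579)/(-30230/113471) = sqrt(579)*(-113471/30230) = -113471*sqrt(579)/30230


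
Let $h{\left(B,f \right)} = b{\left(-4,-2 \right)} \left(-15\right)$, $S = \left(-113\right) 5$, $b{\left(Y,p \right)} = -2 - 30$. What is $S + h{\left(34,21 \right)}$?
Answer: $-85$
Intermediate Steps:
$b{\left(Y,p \right)} = -32$ ($b{\left(Y,p \right)} = -2 - 30 = -32$)
$S = -565$
$h{\left(B,f \right)} = 480$ ($h{\left(B,f \right)} = \left(-32\right) \left(-15\right) = 480$)
$S + h{\left(34,21 \right)} = -565 + 480 = -85$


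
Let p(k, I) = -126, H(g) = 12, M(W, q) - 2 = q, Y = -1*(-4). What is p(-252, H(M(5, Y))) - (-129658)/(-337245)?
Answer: -42622528/337245 ≈ -126.38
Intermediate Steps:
Y = 4
M(W, q) = 2 + q
p(-252, H(M(5, Y))) - (-129658)/(-337245) = -126 - (-129658)/(-337245) = -126 - (-129658)*(-1)/337245 = -126 - 1*129658/337245 = -126 - 129658/337245 = -42622528/337245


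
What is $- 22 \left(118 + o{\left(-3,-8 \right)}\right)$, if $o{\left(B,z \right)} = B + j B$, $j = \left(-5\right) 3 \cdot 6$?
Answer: $-8470$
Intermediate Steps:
$j = -90$ ($j = \left(-15\right) 6 = -90$)
$o{\left(B,z \right)} = - 89 B$ ($o{\left(B,z \right)} = B - 90 B = - 89 B$)
$- 22 \left(118 + o{\left(-3,-8 \right)}\right) = - 22 \left(118 - -267\right) = - 22 \left(118 + 267\right) = \left(-22\right) 385 = -8470$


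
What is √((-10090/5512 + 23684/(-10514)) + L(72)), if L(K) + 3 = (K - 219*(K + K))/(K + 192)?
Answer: I*√801756873581869205/79685606 ≈ 11.237*I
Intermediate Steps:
L(K) = -3 - 437*K/(192 + K) (L(K) = -3 + (K - 219*(K + K))/(K + 192) = -3 + (K - 438*K)/(192 + K) = -3 + (-437*K)/(192 + K) = -3 - 437*K/(192 + K))
√((-10090/5512 + 23684/(-10514)) + L(72)) = √((-10090/5512 + 23684/(-10514)) + 8*(-72 - 55*72)/(192 + 72)) = √((-10090*1/5512 + 23684*(-1/10514)) + 8*(-72 - 3960)/264) = √((-5045/2756 - 11842/5257) + 8*(1/264)*(-4032)) = √(-59158117/14488292 - 1344/11) = √(-20123003735/159371212) = I*√801756873581869205/79685606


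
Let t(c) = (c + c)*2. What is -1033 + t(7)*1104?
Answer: 29879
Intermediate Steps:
t(c) = 4*c (t(c) = (2*c)*2 = 4*c)
-1033 + t(7)*1104 = -1033 + (4*7)*1104 = -1033 + 28*1104 = -1033 + 30912 = 29879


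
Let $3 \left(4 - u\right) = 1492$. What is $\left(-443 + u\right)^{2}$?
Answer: $\frac{7890481}{9} \approx 8.7672 \cdot 10^{5}$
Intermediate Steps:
$u = - \frac{1480}{3}$ ($u = 4 - \frac{1492}{3} = - \frac{1480}{3} \approx -493.33$)
$\left(-443 + u\right)^{2} = \left(-443 - \frac{1480}{3}\right)^{2} = \left(- \frac{2809}{3}\right)^{2} = \frac{7890481}{9}$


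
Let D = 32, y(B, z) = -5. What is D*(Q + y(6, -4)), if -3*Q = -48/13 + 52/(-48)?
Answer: -12760/117 ≈ -109.06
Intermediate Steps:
Q = 745/468 (Q = -(-48/13 + 52/(-48))/3 = -(-48*1/13 + 52*(-1/48))/3 = -(-48/13 - 13/12)/3 = -⅓*(-745/156) = 745/468 ≈ 1.5919)
D*(Q + y(6, -4)) = 32*(745/468 - 5) = 32*(-1595/468) = -12760/117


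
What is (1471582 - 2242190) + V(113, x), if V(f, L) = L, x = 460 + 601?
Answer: -769547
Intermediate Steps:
x = 1061
(1471582 - 2242190) + V(113, x) = (1471582 - 2242190) + 1061 = -770608 + 1061 = -769547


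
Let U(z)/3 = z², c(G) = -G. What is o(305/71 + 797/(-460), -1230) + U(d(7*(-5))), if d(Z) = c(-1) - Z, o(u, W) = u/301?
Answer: 5460241399/1404380 ≈ 3888.0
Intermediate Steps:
o(u, W) = u/301 (o(u, W) = u*(1/301) = u/301)
d(Z) = 1 - Z (d(Z) = -1*(-1) - Z = 1 - Z)
U(z) = 3*z²
o(305/71 + 797/(-460), -1230) + U(d(7*(-5))) = (305/71 + 797/(-460))/301 + 3*(1 - 7*(-5))² = (305*(1/71) + 797*(-1/460))/301 + 3*(1 - 1*(-35))² = (305/71 - 797/460)/301 + 3*(1 + 35)² = (1/301)*(83713/32660) + 3*36² = 11959/1404380 + 3*1296 = 11959/1404380 + 3888 = 5460241399/1404380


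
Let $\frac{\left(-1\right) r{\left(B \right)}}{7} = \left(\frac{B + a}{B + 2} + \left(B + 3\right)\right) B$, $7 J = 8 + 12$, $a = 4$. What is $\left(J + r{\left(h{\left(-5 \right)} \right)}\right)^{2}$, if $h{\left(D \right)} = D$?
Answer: $\frac{1357225}{441} \approx 3077.6$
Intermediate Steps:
$J = \frac{20}{7}$ ($J = \frac{8 + 12}{7} = \frac{1}{7} \cdot 20 = \frac{20}{7} \approx 2.8571$)
$r{\left(B \right)} = - 7 B \left(3 + B + \frac{4 + B}{2 + B}\right)$ ($r{\left(B \right)} = - 7 \left(\frac{B + 4}{B + 2} + \left(B + 3\right)\right) B = - 7 \left(\frac{4 + B}{2 + B} + \left(3 + B\right)\right) B = - 7 \left(3 + B + \frac{4 + B}{2 + B}\right) B = - 7 B \left(3 + B + \frac{4 + B}{2 + B}\right)$)
$\left(J + r{\left(h{\left(-5 \right)} \right)}\right)^{2} = \left(\frac{20}{7} - - \frac{35 \left(10 + \left(-5\right)^{2} + 6 \left(-5\right)\right)}{2 - 5}\right)^{2} = \left(\frac{20}{7} - - \frac{35 \left(10 + 25 - 30\right)}{-3}\right)^{2} = \left(\frac{20}{7} - \left(-35\right) \left(- \frac{1}{3}\right) 5\right)^{2} = \left(\frac{20}{7} - \frac{175}{3}\right)^{2} = \left(- \frac{1165}{21}\right)^{2} = \frac{1357225}{441}$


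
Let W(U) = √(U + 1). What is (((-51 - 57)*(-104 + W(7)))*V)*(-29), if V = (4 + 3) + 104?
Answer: -36155808 + 695304*√2 ≈ -3.5172e+7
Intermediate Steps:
W(U) = √(1 + U)
V = 111 (V = 7 + 104 = 111)
(((-51 - 57)*(-104 + W(7)))*V)*(-29) = (((-51 - 57)*(-104 + √(1 + 7)))*111)*(-29) = (-108*(-104 + √8)*111)*(-29) = (-108*(-104 + 2*√2)*111)*(-29) = ((11232 - 216*√2)*111)*(-29) = (1246752 - 23976*√2)*(-29) = -36155808 + 695304*√2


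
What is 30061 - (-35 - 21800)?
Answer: 51896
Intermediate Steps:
30061 - (-35 - 21800) = 30061 - 1*(-21835) = 30061 + 21835 = 51896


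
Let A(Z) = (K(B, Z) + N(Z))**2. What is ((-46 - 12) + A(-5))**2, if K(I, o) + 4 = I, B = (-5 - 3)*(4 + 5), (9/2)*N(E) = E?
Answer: 227469855844/6561 ≈ 3.4670e+7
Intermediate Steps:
N(E) = 2*E/9
B = -72 (B = -8*9 = -72)
K(I, o) = -4 + I
A(Z) = (-76 + 2*Z/9)**2 (A(Z) = ((-4 - 72) + 2*Z/9)**2 = (-76 + 2*Z/9)**2)
((-46 - 12) + A(-5))**2 = ((-46 - 12) + 4*(-342 - 5)**2/81)**2 = (-58 + (4/81)*(-347)**2)**2 = (-58 + (4/81)*120409)**2 = (-58 + 481636/81)**2 = (476938/81)**2 = 227469855844/6561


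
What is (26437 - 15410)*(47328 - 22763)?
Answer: 270878255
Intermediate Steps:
(26437 - 15410)*(47328 - 22763) = 11027*24565 = 270878255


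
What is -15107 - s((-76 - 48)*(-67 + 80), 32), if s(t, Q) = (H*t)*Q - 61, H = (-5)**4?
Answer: 32224954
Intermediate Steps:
H = 625
s(t, Q) = -61 + 625*Q*t (s(t, Q) = (625*t)*Q - 61 = 625*Q*t - 61 = -61 + 625*Q*t)
-15107 - s((-76 - 48)*(-67 + 80), 32) = -15107 - (-61 + 625*32*((-76 - 48)*(-67 + 80))) = -15107 - (-61 + 625*32*(-124*13)) = -15107 - (-61 + 625*32*(-1612)) = -15107 - (-61 - 32240000) = -15107 - 1*(-32240061) = -15107 + 32240061 = 32224954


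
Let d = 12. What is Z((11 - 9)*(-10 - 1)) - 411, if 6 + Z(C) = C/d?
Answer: -2513/6 ≈ -418.83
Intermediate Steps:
Z(C) = -6 + C/12
Z((11 - 9)*(-10 - 1)) - 411 = (-6 + ((11 - 9)*(-10 - 1))/12) - 411 = (-6 + (2*(-11))/12) - 411 = (-6 + (1/12)*(-22)) - 411 = (-6 - 11/6) - 411 = -47/6 - 411 = -2513/6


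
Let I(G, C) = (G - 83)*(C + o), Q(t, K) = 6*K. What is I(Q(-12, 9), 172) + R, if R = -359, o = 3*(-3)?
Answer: -5086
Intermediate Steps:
o = -9
I(G, C) = (-83 + G)*(-9 + C) (I(G, C) = (G - 83)*(C - 9) = (-83 + G)*(-9 + C))
I(Q(-12, 9), 172) + R = (747 - 83*172 - 54*9 + 172*(6*9)) - 359 = (747 - 14276 - 9*54 + 172*54) - 359 = (747 - 14276 - 486 + 9288) - 359 = -4727 - 359 = -5086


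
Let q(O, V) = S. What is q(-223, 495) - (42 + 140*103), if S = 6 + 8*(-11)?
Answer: -14544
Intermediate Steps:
S = -82 (S = 6 - 88 = -82)
q(O, V) = -82
q(-223, 495) - (42 + 140*103) = -82 - (42 + 140*103) = -82 - (42 + 14420) = -82 - 1*14462 = -82 - 14462 = -14544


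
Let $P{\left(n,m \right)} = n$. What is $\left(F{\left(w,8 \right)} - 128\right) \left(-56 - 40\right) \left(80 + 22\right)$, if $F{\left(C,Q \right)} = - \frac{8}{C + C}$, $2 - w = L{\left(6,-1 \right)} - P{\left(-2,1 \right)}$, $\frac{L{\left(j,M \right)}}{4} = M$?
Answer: $1263168$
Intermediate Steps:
$L{\left(j,M \right)} = 4 M$
$w = 4$ ($w = 2 - \left(4 \left(-1\right) - -2\right) = 2 - \left(-4 + 2\right) = 2 - -2 = 2 + 2 = 4$)
$F{\left(C,Q \right)} = - \frac{4}{C}$ ($F{\left(C,Q \right)} = - \frac{8}{2 C} = - 8 \frac{1}{2 C} = - \frac{4}{C}$)
$\left(F{\left(w,8 \right)} - 128\right) \left(-56 - 40\right) \left(80 + 22\right) = \left(- \frac{4}{4} - 128\right) \left(-56 - 40\right) \left(80 + 22\right) = \left(\left(-4\right) \frac{1}{4} - 128\right) \left(\left(-96\right) 102\right) = \left(-1 - 128\right) \left(-9792\right) = \left(-129\right) \left(-9792\right) = 1263168$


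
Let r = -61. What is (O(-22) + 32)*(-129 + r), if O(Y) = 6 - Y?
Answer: -11400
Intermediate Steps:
(O(-22) + 32)*(-129 + r) = ((6 - 1*(-22)) + 32)*(-129 - 61) = ((6 + 22) + 32)*(-190) = (28 + 32)*(-190) = 60*(-190) = -11400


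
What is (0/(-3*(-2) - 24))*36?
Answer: 0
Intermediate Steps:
(0/(-3*(-2) - 24))*36 = (0/(6 - 24))*36 = (0/(-18))*36 = -1/18*0*36 = 0*36 = 0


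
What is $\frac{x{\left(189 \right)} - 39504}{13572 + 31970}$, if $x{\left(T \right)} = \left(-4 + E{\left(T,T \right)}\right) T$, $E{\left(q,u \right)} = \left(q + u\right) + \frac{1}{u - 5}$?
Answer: $\frac{5737677}{8379728} \approx 0.68471$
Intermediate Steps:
$E{\left(q,u \right)} = q + u + \frac{1}{-5 + u}$ ($E{\left(q,u \right)} = \left(q + u\right) + \frac{1}{-5 + u} = q + u + \frac{1}{-5 + u}$)
$x{\left(T \right)} = T \left(-4 + \frac{1 - 10 T + 2 T^{2}}{-5 + T}\right)$ ($x{\left(T \right)} = \left(-4 + \frac{1 + T^{2} - 5 T - 5 T + T T}{-5 + T}\right) T = \left(-4 + \frac{1 + T^{2} - 5 T - 5 T + T^{2}}{-5 + T}\right) T = \left(-4 + \frac{1 - 10 T + 2 T^{2}}{-5 + T}\right) T = T \left(-4 + \frac{1 - 10 T + 2 T^{2}}{-5 + T}\right)$)
$\frac{x{\left(189 \right)} - 39504}{13572 + 31970} = \frac{\frac{189 \left(21 - 2646 + 2 \cdot 189^{2}\right)}{-5 + 189} - 39504}{13572 + 31970} = \frac{\frac{189 \left(21 - 2646 + 2 \cdot 35721\right)}{184} - 39504}{45542} = \left(189 \cdot \frac{1}{184} \left(21 - 2646 + 71442\right) - 39504\right) \frac{1}{45542} = \left(189 \cdot \frac{1}{184} \cdot 68817 - 39504\right) \frac{1}{45542} = \left(\frac{13006413}{184} - 39504\right) \frac{1}{45542} = \frac{5737677}{184} \cdot \frac{1}{45542} = \frac{5737677}{8379728}$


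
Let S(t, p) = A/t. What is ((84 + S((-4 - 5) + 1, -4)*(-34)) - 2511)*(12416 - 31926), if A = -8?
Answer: 48014110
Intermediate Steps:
S(t, p) = -8/t
((84 + S((-4 - 5) + 1, -4)*(-34)) - 2511)*(12416 - 31926) = ((84 - 8/((-4 - 5) + 1)*(-34)) - 2511)*(12416 - 31926) = ((84 - 8/(-9 + 1)*(-34)) - 2511)*(-19510) = ((84 - 8/(-8)*(-34)) - 2511)*(-19510) = ((84 - 8*(-⅛)*(-34)) - 2511)*(-19510) = ((84 + 1*(-34)) - 2511)*(-19510) = ((84 - 34) - 2511)*(-19510) = (50 - 2511)*(-19510) = -2461*(-19510) = 48014110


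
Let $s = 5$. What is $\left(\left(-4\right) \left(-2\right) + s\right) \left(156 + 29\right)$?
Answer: $2405$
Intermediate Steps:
$\left(\left(-4\right) \left(-2\right) + s\right) \left(156 + 29\right) = \left(\left(-4\right) \left(-2\right) + 5\right) \left(156 + 29\right) = \left(8 + 5\right) 185 = 13 \cdot 185 = 2405$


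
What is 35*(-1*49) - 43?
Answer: -1758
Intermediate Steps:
35*(-1*49) - 43 = 35*(-49) - 43 = -1715 - 43 = -1758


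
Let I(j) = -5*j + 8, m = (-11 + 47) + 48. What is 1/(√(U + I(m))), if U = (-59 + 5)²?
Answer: √626/1252 ≈ 0.019984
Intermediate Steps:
m = 84 (m = 36 + 48 = 84)
I(j) = 8 - 5*j
U = 2916 (U = (-54)² = 2916)
1/(√(U + I(m))) = 1/(√(2916 + (8 - 5*84))) = 1/(√(2916 + (8 - 420))) = 1/(√(2916 - 412)) = 1/(√2504) = 1/(2*√626) = √626/1252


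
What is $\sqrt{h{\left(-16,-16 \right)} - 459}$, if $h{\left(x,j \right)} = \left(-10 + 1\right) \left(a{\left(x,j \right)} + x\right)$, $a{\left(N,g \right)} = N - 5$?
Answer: $3 i \sqrt{14} \approx 11.225 i$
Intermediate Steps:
$a{\left(N,g \right)} = -5 + N$
$h{\left(x,j \right)} = 45 - 18 x$ ($h{\left(x,j \right)} = \left(-10 + 1\right) \left(\left(-5 + x\right) + x\right) = - 9 \left(-5 + 2 x\right) = 45 - 18 x$)
$\sqrt{h{\left(-16,-16 \right)} - 459} = \sqrt{\left(45 - -288\right) - 459} = \sqrt{\left(45 + 288\right) - 459} = \sqrt{333 - 459} = \sqrt{-126} = 3 i \sqrt{14}$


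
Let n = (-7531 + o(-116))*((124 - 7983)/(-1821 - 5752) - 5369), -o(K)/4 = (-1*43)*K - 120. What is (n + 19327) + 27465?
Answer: 1098068916550/7573 ≈ 1.4500e+8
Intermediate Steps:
o(K) = 480 + 172*K (o(K) = -4*((-1*43)*K - 120) = -4*(-43*K - 120) = -4*(-120 - 43*K) = 480 + 172*K)
n = 1097714560734/7573 (n = (-7531 + (480 + 172*(-116)))*((124 - 7983)/(-1821 - 5752) - 5369) = (-7531 + (480 - 19952))*(-7859/(-7573) - 5369) = (-7531 - 19472)*(-7859*(-1/7573) - 5369) = -27003*(7859/7573 - 5369) = -27003*(-40651578/7573) = 1097714560734/7573 ≈ 1.4495e+8)
(n + 19327) + 27465 = (1097714560734/7573 + 19327) + 27465 = 1097860924105/7573 + 27465 = 1098068916550/7573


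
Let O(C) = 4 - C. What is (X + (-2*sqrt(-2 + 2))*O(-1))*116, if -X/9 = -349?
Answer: 364356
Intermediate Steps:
X = 3141 (X = -9*(-349) = 3141)
(X + (-2*sqrt(-2 + 2))*O(-1))*116 = (3141 + (-2*sqrt(-2 + 2))*(4 - 1*(-1)))*116 = (3141 + (-2*sqrt(0))*(4 + 1))*116 = (3141 - 2*0*5)*116 = (3141 + 0*5)*116 = (3141 + 0)*116 = 3141*116 = 364356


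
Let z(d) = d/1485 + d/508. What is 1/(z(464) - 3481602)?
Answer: -188595/656612498002 ≈ -2.8722e-7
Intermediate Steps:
z(d) = 1993*d/754380 (z(d) = d*(1/1485) + d*(1/508) = d/1485 + d/508 = 1993*d/754380)
1/(z(464) - 3481602) = 1/((1993/754380)*464 - 3481602) = 1/(231188/188595 - 3481602) = 1/(-656612498002/188595) = -188595/656612498002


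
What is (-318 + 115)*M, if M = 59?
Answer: -11977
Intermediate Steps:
(-318 + 115)*M = (-318 + 115)*59 = -203*59 = -11977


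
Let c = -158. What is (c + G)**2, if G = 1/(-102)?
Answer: 259757689/10404 ≈ 24967.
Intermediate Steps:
G = -1/102 ≈ -0.0098039
(c + G)**2 = (-158 - 1/102)**2 = (-16117/102)**2 = 259757689/10404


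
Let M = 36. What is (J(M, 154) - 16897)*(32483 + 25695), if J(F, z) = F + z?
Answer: -971979846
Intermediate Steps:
(J(M, 154) - 16897)*(32483 + 25695) = ((36 + 154) - 16897)*(32483 + 25695) = (190 - 16897)*58178 = -16707*58178 = -971979846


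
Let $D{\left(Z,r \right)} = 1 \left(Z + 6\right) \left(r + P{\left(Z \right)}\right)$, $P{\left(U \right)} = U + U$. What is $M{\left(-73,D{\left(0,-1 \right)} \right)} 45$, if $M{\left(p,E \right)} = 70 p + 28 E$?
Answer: $-237510$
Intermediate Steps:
$P{\left(U \right)} = 2 U$
$D{\left(Z,r \right)} = \left(6 + Z\right) \left(r + 2 Z\right)$ ($D{\left(Z,r \right)} = 1 \left(Z + 6\right) \left(r + 2 Z\right) = 1 \left(6 + Z\right) \left(r + 2 Z\right) = \left(6 + Z\right) \left(r + 2 Z\right)$)
$M{\left(p,E \right)} = 28 E + 70 p$
$M{\left(-73,D{\left(0,-1 \right)} \right)} 45 = \left(28 \left(2 \cdot 0^{2} + 6 \left(-1\right) + 12 \cdot 0 + 0 \left(-1\right)\right) + 70 \left(-73\right)\right) 45 = \left(28 \left(2 \cdot 0 - 6 + 0 + 0\right) - 5110\right) 45 = \left(28 \left(0 - 6 + 0 + 0\right) - 5110\right) 45 = \left(28 \left(-6\right) - 5110\right) 45 = \left(-168 - 5110\right) 45 = \left(-5278\right) 45 = -237510$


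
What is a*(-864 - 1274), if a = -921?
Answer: 1969098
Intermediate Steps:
a*(-864 - 1274) = -921*(-864 - 1274) = -921*(-2138) = 1969098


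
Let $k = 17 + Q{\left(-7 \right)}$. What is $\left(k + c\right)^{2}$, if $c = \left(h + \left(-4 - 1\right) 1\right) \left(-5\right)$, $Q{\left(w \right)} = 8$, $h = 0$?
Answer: $2500$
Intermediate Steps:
$k = 25$ ($k = 17 + 8 = 25$)
$c = 25$ ($c = \left(0 + \left(-4 - 1\right) 1\right) \left(-5\right) = \left(0 - 5\right) \left(-5\right) = \left(-5\right) \left(-5\right) = 25$)
$\left(k + c\right)^{2} = \left(25 + 25\right)^{2} = 50^{2} = 2500$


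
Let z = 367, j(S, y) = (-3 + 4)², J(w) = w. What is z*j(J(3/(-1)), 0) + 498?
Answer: 865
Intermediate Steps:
j(S, y) = 1 (j(S, y) = 1² = 1)
z*j(J(3/(-1)), 0) + 498 = 367*1 + 498 = 367 + 498 = 865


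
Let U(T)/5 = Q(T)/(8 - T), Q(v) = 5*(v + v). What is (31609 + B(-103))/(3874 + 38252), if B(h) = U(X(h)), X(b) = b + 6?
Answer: 662819/884646 ≈ 0.74925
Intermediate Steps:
X(b) = 6 + b
Q(v) = 10*v (Q(v) = 5*(2*v) = 10*v)
U(T) = 50*T/(8 - T) (U(T) = 5*((10*T)/(8 - T)) = 5*(10*T/(8 - T)) = 50*T/(8 - T))
B(h) = -50*(6 + h)/(-2 + h) (B(h) = -50*(6 + h)/(-8 + (6 + h)) = -50*(6 + h)/(-2 + h))
(31609 + B(-103))/(3874 + 38252) = (31609 + 50*(-6 - 1*(-103))/(-2 - 103))/(3874 + 38252) = (31609 + 50*(-6 + 103)/(-105))/42126 = (31609 + 50*(-1/105)*97)*(1/42126) = (31609 - 970/21)*(1/42126) = (662819/21)*(1/42126) = 662819/884646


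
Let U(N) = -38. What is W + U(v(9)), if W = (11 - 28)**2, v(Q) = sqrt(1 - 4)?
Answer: 251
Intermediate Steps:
v(Q) = I*sqrt(3) (v(Q) = sqrt(-3) = I*sqrt(3))
W = 289 (W = (-17)**2 = 289)
W + U(v(9)) = 289 - 38 = 251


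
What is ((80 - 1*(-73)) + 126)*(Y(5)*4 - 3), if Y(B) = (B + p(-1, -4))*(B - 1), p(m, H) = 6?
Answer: 48267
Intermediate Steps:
Y(B) = (-1 + B)*(6 + B) (Y(B) = (B + 6)*(B - 1) = (6 + B)*(-1 + B) = (-1 + B)*(6 + B))
((80 - 1*(-73)) + 126)*(Y(5)*4 - 3) = ((80 - 1*(-73)) + 126)*((-6 + 5**2 + 5*5)*4 - 3) = ((80 + 73) + 126)*((-6 + 25 + 25)*4 - 3) = (153 + 126)*(44*4 - 3) = 279*(176 - 3) = 279*173 = 48267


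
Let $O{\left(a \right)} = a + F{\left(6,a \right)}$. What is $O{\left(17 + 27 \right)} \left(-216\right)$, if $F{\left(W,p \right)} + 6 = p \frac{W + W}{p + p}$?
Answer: $-9504$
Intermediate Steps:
$F{\left(W,p \right)} = -6 + W$ ($F{\left(W,p \right)} = -6 + p \frac{W + W}{p + p} = -6 + p \frac{2 W}{2 p} = -6 + p 2 W \frac{1}{2 p} = -6 + p \frac{W}{p} = -6 + W$)
$O{\left(a \right)} = a$ ($O{\left(a \right)} = a + \left(-6 + 6\right) = a + 0 = a$)
$O{\left(17 + 27 \right)} \left(-216\right) = \left(17 + 27\right) \left(-216\right) = 44 \left(-216\right) = -9504$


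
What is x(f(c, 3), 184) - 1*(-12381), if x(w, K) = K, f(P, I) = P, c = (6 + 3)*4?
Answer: 12565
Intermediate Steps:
c = 36 (c = 9*4 = 36)
x(f(c, 3), 184) - 1*(-12381) = 184 - 1*(-12381) = 184 + 12381 = 12565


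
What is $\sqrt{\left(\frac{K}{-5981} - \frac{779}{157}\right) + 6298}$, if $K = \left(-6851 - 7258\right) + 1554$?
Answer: $\frac{\sqrt{5550755791975034}}{939017} \approx 79.342$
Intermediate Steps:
$K = -12555$ ($K = -14109 + 1554 = -12555$)
$\sqrt{\left(\frac{K}{-5981} - \frac{779}{157}\right) + 6298} = \sqrt{\left(- \frac{12555}{-5981} - \frac{779}{157}\right) + 6298} = \sqrt{\left(\left(-12555\right) \left(- \frac{1}{5981}\right) - \frac{779}{157}\right) + 6298} = \sqrt{\left(\frac{12555}{5981} - \frac{779}{157}\right) + 6298} = \sqrt{- \frac{2688064}{939017} + 6298} = \sqrt{\frac{5911241002}{939017}} = \frac{\sqrt{5550755791975034}}{939017}$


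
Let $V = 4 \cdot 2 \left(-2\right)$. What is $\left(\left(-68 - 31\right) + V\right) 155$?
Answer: $-17825$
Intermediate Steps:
$V = -16$ ($V = 8 \left(-2\right) = -16$)
$\left(\left(-68 - 31\right) + V\right) 155 = \left(\left(-68 - 31\right) - 16\right) 155 = \left(-99 - 16\right) 155 = \left(-115\right) 155 = -17825$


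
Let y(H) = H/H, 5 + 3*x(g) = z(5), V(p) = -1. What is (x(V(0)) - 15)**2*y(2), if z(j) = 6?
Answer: 1936/9 ≈ 215.11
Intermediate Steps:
x(g) = 1/3 (x(g) = -5/3 + (1/3)*6 = -5/3 + 2 = 1/3)
y(H) = 1
(x(V(0)) - 15)**2*y(2) = (1/3 - 15)**2*1 = (-44/3)**2*1 = (1936/9)*1 = 1936/9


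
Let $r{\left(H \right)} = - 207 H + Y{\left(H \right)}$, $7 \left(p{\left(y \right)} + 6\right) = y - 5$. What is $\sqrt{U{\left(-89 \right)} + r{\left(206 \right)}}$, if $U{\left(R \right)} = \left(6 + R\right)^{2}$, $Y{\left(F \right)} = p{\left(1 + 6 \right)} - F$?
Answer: $\frac{i \sqrt{1762271}}{7} \approx 189.64 i$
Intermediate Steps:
$p{\left(y \right)} = - \frac{47}{7} + \frac{y}{7}$ ($p{\left(y \right)} = -6 + \frac{y - 5}{7} = -6 + \frac{-5 + y}{7} = -6 + \left(- \frac{5}{7} + \frac{y}{7}\right) = - \frac{47}{7} + \frac{y}{7}$)
$Y{\left(F \right)} = - \frac{40}{7} - F$ ($Y{\left(F \right)} = \left(- \frac{47}{7} + \frac{1 + 6}{7}\right) - F = \left(- \frac{47}{7} + \frac{1}{7} \cdot 7\right) - F = \left(- \frac{47}{7} + 1\right) - F = - \frac{40}{7} - F$)
$r{\left(H \right)} = - \frac{40}{7} - 208 H$ ($r{\left(H \right)} = - 207 H - \left(\frac{40}{7} + H\right) = - \frac{40}{7} - 208 H$)
$\sqrt{U{\left(-89 \right)} + r{\left(206 \right)}} = \sqrt{\left(6 - 89\right)^{2} - \frac{299976}{7}} = \sqrt{\left(-83\right)^{2} - \frac{299976}{7}} = \sqrt{6889 - \frac{299976}{7}} = \sqrt{- \frac{251753}{7}} = \frac{i \sqrt{1762271}}{7}$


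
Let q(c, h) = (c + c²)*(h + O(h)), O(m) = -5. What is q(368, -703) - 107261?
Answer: -96247997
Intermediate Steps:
q(c, h) = (-5 + h)*(c + c²) (q(c, h) = (c + c²)*(h - 5) = (c + c²)*(-5 + h) = (-5 + h)*(c + c²))
q(368, -703) - 107261 = 368*(-5 - 703 - 5*368 + 368*(-703)) - 107261 = 368*(-5 - 703 - 1840 - 258704) - 107261 = 368*(-261252) - 107261 = -96140736 - 107261 = -96247997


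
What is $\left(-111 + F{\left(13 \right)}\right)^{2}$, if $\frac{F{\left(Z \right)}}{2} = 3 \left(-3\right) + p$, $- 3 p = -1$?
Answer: $\frac{148225}{9} \approx 16469.0$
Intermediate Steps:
$p = \frac{1}{3}$ ($p = \left(- \frac{1}{3}\right) \left(-1\right) = \frac{1}{3} \approx 0.33333$)
$F{\left(Z \right)} = - \frac{52}{3}$ ($F{\left(Z \right)} = 2 \left(3 \left(-3\right) + \frac{1}{3}\right) = 2 \left(-9 + \frac{1}{3}\right) = 2 \left(- \frac{26}{3}\right) = - \frac{52}{3}$)
$\left(-111 + F{\left(13 \right)}\right)^{2} = \left(-111 - \frac{52}{3}\right)^{2} = \left(- \frac{385}{3}\right)^{2} = \frac{148225}{9}$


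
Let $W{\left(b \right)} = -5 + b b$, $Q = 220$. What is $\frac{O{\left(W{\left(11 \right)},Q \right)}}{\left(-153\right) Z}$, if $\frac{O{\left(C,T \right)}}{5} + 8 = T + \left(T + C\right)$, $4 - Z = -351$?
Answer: $- \frac{548}{10863} \approx -0.050446$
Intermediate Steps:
$Z = 355$ ($Z = 4 - -351 = 4 + 351 = 355$)
$W{\left(b \right)} = -5 + b^{2}$
$O{\left(C,T \right)} = -40 + 5 C + 10 T$ ($O{\left(C,T \right)} = -40 + 5 \left(T + \left(T + C\right)\right) = -40 + 5 \left(T + \left(C + T\right)\right) = -40 + 5 \left(C + 2 T\right) = -40 + \left(5 C + 10 T\right) = -40 + 5 C + 10 T$)
$\frac{O{\left(W{\left(11 \right)},Q \right)}}{\left(-153\right) Z} = \frac{-40 + 5 \left(-5 + 11^{2}\right) + 10 \cdot 220}{\left(-153\right) 355} = \frac{-40 + 5 \left(-5 + 121\right) + 2200}{-54315} = \left(-40 + 5 \cdot 116 + 2200\right) \left(- \frac{1}{54315}\right) = \left(-40 + 580 + 2200\right) \left(- \frac{1}{54315}\right) = 2740 \left(- \frac{1}{54315}\right) = - \frac{548}{10863}$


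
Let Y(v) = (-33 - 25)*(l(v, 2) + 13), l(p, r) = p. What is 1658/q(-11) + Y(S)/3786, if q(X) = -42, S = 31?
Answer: -532031/13251 ≈ -40.150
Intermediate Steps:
Y(v) = -754 - 58*v (Y(v) = (-33 - 25)*(v + 13) = -58*(13 + v) = -754 - 58*v)
1658/q(-11) + Y(S)/3786 = 1658/(-42) + (-754 - 58*31)/3786 = 1658*(-1/42) + (-754 - 1798)*(1/3786) = -829/21 - 2552*1/3786 = -829/21 - 1276/1893 = -532031/13251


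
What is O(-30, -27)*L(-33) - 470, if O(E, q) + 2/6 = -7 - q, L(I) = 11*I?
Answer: -7609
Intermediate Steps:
O(E, q) = -22/3 - q (O(E, q) = -⅓ + (-7 - q) = -22/3 - q)
O(-30, -27)*L(-33) - 470 = (-22/3 - 1*(-27))*(11*(-33)) - 470 = (-22/3 + 27)*(-363) - 470 = (59/3)*(-363) - 470 = -7139 - 470 = -7609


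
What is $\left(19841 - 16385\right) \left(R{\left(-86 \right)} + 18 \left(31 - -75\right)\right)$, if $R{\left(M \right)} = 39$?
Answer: $6728832$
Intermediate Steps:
$\left(19841 - 16385\right) \left(R{\left(-86 \right)} + 18 \left(31 - -75\right)\right) = \left(19841 - 16385\right) \left(39 + 18 \left(31 - -75\right)\right) = 3456 \left(39 + 18 \left(31 + 75\right)\right) = 3456 \left(39 + 18 \cdot 106\right) = 3456 \left(39 + 1908\right) = 3456 \cdot 1947 = 6728832$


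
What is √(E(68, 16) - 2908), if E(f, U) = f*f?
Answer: 2*√429 ≈ 41.425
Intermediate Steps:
E(f, U) = f²
√(E(68, 16) - 2908) = √(68² - 2908) = √(4624 - 2908) = √1716 = 2*√429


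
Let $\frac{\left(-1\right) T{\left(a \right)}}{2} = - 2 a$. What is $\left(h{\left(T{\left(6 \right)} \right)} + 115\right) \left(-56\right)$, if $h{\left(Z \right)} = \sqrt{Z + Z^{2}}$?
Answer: $-6440 - 560 \sqrt{6} \approx -7811.7$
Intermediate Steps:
$T{\left(a \right)} = 4 a$ ($T{\left(a \right)} = - 2 \left(- 2 a\right) = 4 a$)
$\left(h{\left(T{\left(6 \right)} \right)} + 115\right) \left(-56\right) = \left(\sqrt{4 \cdot 6 \left(1 + 4 \cdot 6\right)} + 115\right) \left(-56\right) = \left(\sqrt{24 \left(1 + 24\right)} + 115\right) \left(-56\right) = \left(\sqrt{24 \cdot 25} + 115\right) \left(-56\right) = \left(\sqrt{600} + 115\right) \left(-56\right) = \left(10 \sqrt{6} + 115\right) \left(-56\right) = \left(115 + 10 \sqrt{6}\right) \left(-56\right) = -6440 - 560 \sqrt{6}$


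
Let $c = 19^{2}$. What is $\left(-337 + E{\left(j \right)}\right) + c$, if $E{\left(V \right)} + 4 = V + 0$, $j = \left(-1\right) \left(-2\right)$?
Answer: $22$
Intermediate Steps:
$j = 2$
$c = 361$
$E{\left(V \right)} = -4 + V$ ($E{\left(V \right)} = -4 + \left(V + 0\right) = -4 + V$)
$\left(-337 + E{\left(j \right)}\right) + c = \left(-337 + \left(-4 + 2\right)\right) + 361 = \left(-337 - 2\right) + 361 = -339 + 361 = 22$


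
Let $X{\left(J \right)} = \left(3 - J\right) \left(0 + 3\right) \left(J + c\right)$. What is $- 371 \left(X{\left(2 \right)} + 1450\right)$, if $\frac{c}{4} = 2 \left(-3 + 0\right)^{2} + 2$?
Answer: $-629216$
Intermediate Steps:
$c = 80$ ($c = 4 \left(2 \left(-3 + 0\right)^{2} + 2\right) = 4 \left(2 \left(-3\right)^{2} + 2\right) = 4 \left(2 \cdot 9 + 2\right) = 4 \left(18 + 2\right) = 4 \cdot 20 = 80$)
$X{\left(J \right)} = \left(9 - 3 J\right) \left(80 + J\right)$ ($X{\left(J \right)} = \left(3 - J\right) \left(0 + 3\right) \left(J + 80\right) = \left(3 - J\right) 3 \left(80 + J\right) = \left(9 - 3 J\right) \left(80 + J\right)$)
$- 371 \left(X{\left(2 \right)} + 1450\right) = - 371 \left(\left(720 - 462 - 3 \cdot 2^{2}\right) + 1450\right) = - 371 \left(\left(720 - 462 - 12\right) + 1450\right) = - 371 \left(246 + 1450\right) = \left(-371\right) 1696 = -629216$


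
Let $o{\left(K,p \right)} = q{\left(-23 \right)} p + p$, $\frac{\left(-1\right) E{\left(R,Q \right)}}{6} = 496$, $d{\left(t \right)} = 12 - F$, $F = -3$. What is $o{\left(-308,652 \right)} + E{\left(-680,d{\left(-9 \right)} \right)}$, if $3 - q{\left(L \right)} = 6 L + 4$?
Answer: $87000$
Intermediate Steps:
$q{\left(L \right)} = -1 - 6 L$ ($q{\left(L \right)} = 3 - \left(6 L + 4\right) = 3 - \left(4 + 6 L\right) = -1 - 6 L$)
$d{\left(t \right)} = 15$ ($d{\left(t \right)} = 12 - -3 = 12 + 3 = 15$)
$E{\left(R,Q \right)} = -2976$ ($E{\left(R,Q \right)} = \left(-6\right) 496 = -2976$)
$o{\left(K,p \right)} = 138 p$ ($o{\left(K,p \right)} = \left(-1 - -138\right) p + p = \left(-1 + 138\right) p + p = 137 p + p = 138 p$)
$o{\left(-308,652 \right)} + E{\left(-680,d{\left(-9 \right)} \right)} = 138 \cdot 652 - 2976 = 89976 - 2976 = 87000$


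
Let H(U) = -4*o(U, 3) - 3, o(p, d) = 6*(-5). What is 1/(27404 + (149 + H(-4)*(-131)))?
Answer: 1/12226 ≈ 8.1793e-5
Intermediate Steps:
o(p, d) = -30
H(U) = 117 (H(U) = -4*(-30) - 3 = 120 - 3 = 117)
1/(27404 + (149 + H(-4)*(-131))) = 1/(27404 + (149 + 117*(-131))) = 1/(27404 + (149 - 15327)) = 1/(27404 - 15178) = 1/12226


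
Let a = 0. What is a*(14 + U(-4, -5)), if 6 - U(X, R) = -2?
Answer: 0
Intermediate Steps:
U(X, R) = 8 (U(X, R) = 6 - 1*(-2) = 6 + 2 = 8)
a*(14 + U(-4, -5)) = 0*(14 + 8) = 0*22 = 0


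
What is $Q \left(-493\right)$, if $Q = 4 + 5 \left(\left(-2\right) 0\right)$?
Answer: $-1972$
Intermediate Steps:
$Q = 4$ ($Q = 4 + 5 \cdot 0 = 4 + 0 = 4$)
$Q \left(-493\right) = 4 \left(-493\right) = -1972$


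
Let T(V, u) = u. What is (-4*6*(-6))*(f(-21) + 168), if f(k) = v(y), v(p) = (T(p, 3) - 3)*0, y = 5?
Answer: 24192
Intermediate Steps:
v(p) = 0 (v(p) = (3 - 3)*0 = 0*0 = 0)
f(k) = 0
(-4*6*(-6))*(f(-21) + 168) = (-4*6*(-6))*(0 + 168) = -24*(-6)*168 = 144*168 = 24192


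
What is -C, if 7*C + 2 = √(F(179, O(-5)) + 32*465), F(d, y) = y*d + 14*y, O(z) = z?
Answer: 2/7 - 11*√115/7 ≈ -16.566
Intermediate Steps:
F(d, y) = 14*y + d*y (F(d, y) = d*y + 14*y = 14*y + d*y)
C = -2/7 + 11*√115/7 (C = -2/7 + √(-5*(14 + 179) + 32*465)/7 = -2/7 + √(-5*193 + 14880)/7 = -2/7 + √(-965 + 14880)/7 = -2/7 + √13915/7 = -2/7 + (11*√115)/7 = -2/7 + 11*√115/7 ≈ 16.566)
-C = -(-2/7 + 11*√115/7) = 2/7 - 11*√115/7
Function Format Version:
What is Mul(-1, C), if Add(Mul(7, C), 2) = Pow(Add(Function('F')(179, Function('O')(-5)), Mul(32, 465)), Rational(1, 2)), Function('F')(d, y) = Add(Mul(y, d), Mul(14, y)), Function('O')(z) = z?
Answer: Add(Rational(2, 7), Mul(Rational(-11, 7), Pow(115, Rational(1, 2)))) ≈ -16.566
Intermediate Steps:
Function('F')(d, y) = Add(Mul(14, y), Mul(d, y)) (Function('F')(d, y) = Add(Mul(d, y), Mul(14, y)) = Add(Mul(14, y), Mul(d, y)))
C = Add(Rational(-2, 7), Mul(Rational(11, 7), Pow(115, Rational(1, 2)))) (C = Add(Rational(-2, 7), Mul(Rational(1, 7), Pow(Add(Mul(-5, Add(14, 179)), Mul(32, 465)), Rational(1, 2)))) = Add(Rational(-2, 7), Mul(Rational(1, 7), Pow(Add(Mul(-5, 193), 14880), Rational(1, 2)))) = Add(Rational(-2, 7), Mul(Rational(1, 7), Pow(Add(-965, 14880), Rational(1, 2)))) = Add(Rational(-2, 7), Mul(Rational(1, 7), Pow(13915, Rational(1, 2)))) = Add(Rational(-2, 7), Mul(Rational(1, 7), Mul(11, Pow(115, Rational(1, 2))))) = Add(Rational(-2, 7), Mul(Rational(11, 7), Pow(115, Rational(1, 2)))) ≈ 16.566)
Mul(-1, C) = Mul(-1, Add(Rational(-2, 7), Mul(Rational(11, 7), Pow(115, Rational(1, 2))))) = Add(Rational(2, 7), Mul(Rational(-11, 7), Pow(115, Rational(1, 2))))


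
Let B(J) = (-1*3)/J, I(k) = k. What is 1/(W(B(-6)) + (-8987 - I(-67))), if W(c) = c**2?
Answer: -4/35679 ≈ -0.00011211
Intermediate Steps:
B(J) = -3/J
1/(W(B(-6)) + (-8987 - I(-67))) = 1/((-3/(-6))**2 + (-8987 - 1*(-67))) = 1/((-3*(-1/6))**2 + (-8987 + 67)) = 1/((1/2)**2 - 8920) = 1/(1/4 - 8920) = 1/(-35679/4) = -4/35679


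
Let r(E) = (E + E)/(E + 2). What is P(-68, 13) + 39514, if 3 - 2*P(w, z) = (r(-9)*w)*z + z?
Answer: 284519/7 ≈ 40646.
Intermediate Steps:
r(E) = 2*E/(2 + E) (r(E) = (2*E)/(2 + E) = 2*E/(2 + E))
P(w, z) = 3/2 - z/2 - 9*w*z/7 (P(w, z) = 3/2 - (((2*(-9)/(2 - 9))*w)*z + z)/2 = 3/2 - (((2*(-9)/(-7))*w)*z + z)/2 = 3/2 - (((2*(-9)*(-1/7))*w)*z + z)/2 = 3/2 - ((18*w/7)*z + z)/2 = 3/2 - (18*w*z/7 + z)/2 = 3/2 - (z + 18*w*z/7)/2 = 3/2 + (-z/2 - 9*w*z/7) = 3/2 - z/2 - 9*w*z/7)
P(-68, 13) + 39514 = (3/2 - 1/2*13 - 9/7*(-68)*13) + 39514 = (3/2 - 13/2 + 7956/7) + 39514 = 7921/7 + 39514 = 284519/7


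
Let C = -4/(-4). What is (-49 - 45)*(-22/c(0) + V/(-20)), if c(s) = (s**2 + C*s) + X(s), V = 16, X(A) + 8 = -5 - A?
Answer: -5452/65 ≈ -83.877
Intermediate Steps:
X(A) = -13 - A (X(A) = -8 + (-5 - A) = -13 - A)
C = 1 (C = -4*(-1/4) = 1)
c(s) = -13 + s**2 (c(s) = (s**2 + 1*s) + (-13 - s) = (s**2 + s) + (-13 - s) = (s + s**2) + (-13 - s) = -13 + s**2)
(-49 - 45)*(-22/c(0) + V/(-20)) = (-49 - 45)*(-22/(-13 + 0**2) + 16/(-20)) = -94*(-22/(-13 + 0) + 16*(-1/20)) = -94*(-22/(-13) - 4/5) = -94*(-22*(-1/13) - 4/5) = -94*(22/13 - 4/5) = -94*58/65 = -5452/65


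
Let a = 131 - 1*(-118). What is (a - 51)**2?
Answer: 39204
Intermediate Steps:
a = 249 (a = 131 + 118 = 249)
(a - 51)**2 = (249 - 51)**2 = 198**2 = 39204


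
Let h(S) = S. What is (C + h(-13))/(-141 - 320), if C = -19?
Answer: 32/461 ≈ 0.069414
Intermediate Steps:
(C + h(-13))/(-141 - 320) = (-19 - 13)/(-141 - 320) = -32/(-461) = -32*(-1/461) = 32/461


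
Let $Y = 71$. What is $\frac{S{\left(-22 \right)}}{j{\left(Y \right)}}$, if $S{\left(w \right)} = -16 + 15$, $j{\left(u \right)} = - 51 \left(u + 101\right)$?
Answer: $\frac{1}{8772} \approx 0.000114$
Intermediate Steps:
$j{\left(u \right)} = -5151 - 51 u$ ($j{\left(u \right)} = - 51 \left(101 + u\right) = -5151 - 51 u$)
$S{\left(w \right)} = -1$
$\frac{S{\left(-22 \right)}}{j{\left(Y \right)}} = - \frac{1}{-5151 - 3621} = - \frac{1}{-8772} = \left(-1\right) \left(- \frac{1}{8772}\right) = \frac{1}{8772}$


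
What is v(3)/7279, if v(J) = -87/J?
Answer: -1/251 ≈ -0.0039841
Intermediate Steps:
v(3)/7279 = -87/3/7279 = -87*⅓*(1/7279) = -29*1/7279 = -1/251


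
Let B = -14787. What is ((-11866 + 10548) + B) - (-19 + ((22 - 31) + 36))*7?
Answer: -16161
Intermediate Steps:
((-11866 + 10548) + B) - (-19 + ((22 - 31) + 36))*7 = ((-11866 + 10548) - 14787) - (-19 + ((22 - 31) + 36))*7 = (-1318 - 14787) - (-19 + (-9 + 36))*7 = -16105 - (-19 + 27)*7 = -16105 - 8*7 = -16105 - 1*56 = -16105 - 56 = -16161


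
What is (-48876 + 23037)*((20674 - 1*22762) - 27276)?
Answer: 758736396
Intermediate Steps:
(-48876 + 23037)*((20674 - 1*22762) - 27276) = -25839*((20674 - 22762) - 27276) = -25839*(-2088 - 27276) = -25839*(-29364) = 758736396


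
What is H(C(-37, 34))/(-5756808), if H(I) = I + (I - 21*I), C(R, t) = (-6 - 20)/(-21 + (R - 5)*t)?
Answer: 247/4170807396 ≈ 5.9221e-8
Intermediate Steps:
C(R, t) = -26/(-21 + t*(-5 + R)) (C(R, t) = -26/(-21 + (-5 + R)*t) = -26/(-21 + t*(-5 + R)))
H(I) = -19*I (H(I) = I - 20*I = -19*I)
H(C(-37, 34))/(-5756808) = -494/(21 + 5*34 - 1*(-37)*34)/(-5756808) = -494/(21 + 170 + 1258)*(-1/5756808) = -494/1449*(-1/5756808) = 247/4170807396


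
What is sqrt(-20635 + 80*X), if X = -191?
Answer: I*sqrt(35915) ≈ 189.51*I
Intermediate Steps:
sqrt(-20635 + 80*X) = sqrt(-20635 + 80*(-191)) = sqrt(-20635 - 15280) = sqrt(-35915) = I*sqrt(35915)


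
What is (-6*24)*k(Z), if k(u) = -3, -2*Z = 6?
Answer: 432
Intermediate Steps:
Z = -3 (Z = -½*6 = -3)
(-6*24)*k(Z) = -6*24*(-3) = -144*(-3) = 432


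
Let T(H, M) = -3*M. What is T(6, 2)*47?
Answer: -282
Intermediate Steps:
T(6, 2)*47 = -3*2*47 = -6*47 = -282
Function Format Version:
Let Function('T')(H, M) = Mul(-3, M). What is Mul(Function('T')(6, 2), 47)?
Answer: -282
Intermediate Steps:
Mul(Function('T')(6, 2), 47) = Mul(Mul(-3, 2), 47) = Mul(-6, 47) = -282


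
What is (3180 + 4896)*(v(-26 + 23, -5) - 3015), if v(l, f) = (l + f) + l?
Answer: -24437976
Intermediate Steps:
v(l, f) = f + 2*l (v(l, f) = (f + l) + l = f + 2*l)
(3180 + 4896)*(v(-26 + 23, -5) - 3015) = (3180 + 4896)*((-5 + 2*(-26 + 23)) - 3015) = 8076*((-5 + 2*(-3)) - 3015) = 8076*((-5 - 6) - 3015) = 8076*(-11 - 3015) = 8076*(-3026) = -24437976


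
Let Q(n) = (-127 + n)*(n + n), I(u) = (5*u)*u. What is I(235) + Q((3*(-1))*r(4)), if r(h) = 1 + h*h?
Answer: 294281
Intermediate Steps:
r(h) = 1 + h²
I(u) = 5*u²
Q(n) = 2*n*(-127 + n) (Q(n) = (-127 + n)*(2*n) = 2*n*(-127 + n))
I(235) + Q((3*(-1))*r(4)) = 5*235² + 2*((3*(-1))*(1 + 4²))*(-127 + (3*(-1))*(1 + 4²)) = 5*55225 + 2*(-3*(1 + 16))*(-127 - 3*(1 + 16)) = 276125 + 2*(-3*17)*(-127 - 3*17) = 276125 + 2*(-51)*(-127 - 51) = 276125 + 2*(-51)*(-178) = 276125 + 18156 = 294281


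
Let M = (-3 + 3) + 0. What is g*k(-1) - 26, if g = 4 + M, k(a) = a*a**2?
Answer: -30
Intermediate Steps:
k(a) = a**3
M = 0 (M = 0 + 0 = 0)
g = 4 (g = 4 + 0 = 4)
g*k(-1) - 26 = 4*(-1)**3 - 26 = 4*(-1) - 26 = -4 - 26 = -30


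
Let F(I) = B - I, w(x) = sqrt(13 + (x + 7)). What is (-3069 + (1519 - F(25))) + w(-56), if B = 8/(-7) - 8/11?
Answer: -117281/77 + 6*I ≈ -1523.1 + 6.0*I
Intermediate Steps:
B = -144/77 (B = 8*(-1/7) - 8*1/11 = -8/7 - 8/11 = -144/77 ≈ -1.8701)
w(x) = sqrt(20 + x) (w(x) = sqrt(13 + (7 + x)) = sqrt(20 + x))
F(I) = -144/77 - I
(-3069 + (1519 - F(25))) + w(-56) = (-3069 + (1519 - (-144/77 - 1*25))) + sqrt(20 - 56) = (-3069 + (1519 - (-144/77 - 25))) + sqrt(-36) = (-3069 + (1519 - 1*(-2069/77))) + 6*I = (-3069 + (1519 + 2069/77)) + 6*I = (-3069 + 119032/77) + 6*I = -117281/77 + 6*I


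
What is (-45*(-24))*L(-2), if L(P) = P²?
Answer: 4320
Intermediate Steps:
(-45*(-24))*L(-2) = -45*(-24)*(-2)² = 1080*4 = 4320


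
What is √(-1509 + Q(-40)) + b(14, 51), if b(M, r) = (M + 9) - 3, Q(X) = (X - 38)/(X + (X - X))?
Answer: 20 + 3*I*√16745/10 ≈ 20.0 + 38.821*I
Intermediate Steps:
Q(X) = (-38 + X)/X (Q(X) = (-38 + X)/(X + 0) = (-38 + X)/X)
b(M, r) = 6 + M (b(M, r) = (9 + M) - 3 = 6 + M)
√(-1509 + Q(-40)) + b(14, 51) = √(-1509 + (-38 - 40)/(-40)) + (6 + 14) = √(-1509 - 1/40*(-78)) + 20 = √(-1509 + 39/20) + 20 = √(-30141/20) + 20 = 3*I*√16745/10 + 20 = 20 + 3*I*√16745/10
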